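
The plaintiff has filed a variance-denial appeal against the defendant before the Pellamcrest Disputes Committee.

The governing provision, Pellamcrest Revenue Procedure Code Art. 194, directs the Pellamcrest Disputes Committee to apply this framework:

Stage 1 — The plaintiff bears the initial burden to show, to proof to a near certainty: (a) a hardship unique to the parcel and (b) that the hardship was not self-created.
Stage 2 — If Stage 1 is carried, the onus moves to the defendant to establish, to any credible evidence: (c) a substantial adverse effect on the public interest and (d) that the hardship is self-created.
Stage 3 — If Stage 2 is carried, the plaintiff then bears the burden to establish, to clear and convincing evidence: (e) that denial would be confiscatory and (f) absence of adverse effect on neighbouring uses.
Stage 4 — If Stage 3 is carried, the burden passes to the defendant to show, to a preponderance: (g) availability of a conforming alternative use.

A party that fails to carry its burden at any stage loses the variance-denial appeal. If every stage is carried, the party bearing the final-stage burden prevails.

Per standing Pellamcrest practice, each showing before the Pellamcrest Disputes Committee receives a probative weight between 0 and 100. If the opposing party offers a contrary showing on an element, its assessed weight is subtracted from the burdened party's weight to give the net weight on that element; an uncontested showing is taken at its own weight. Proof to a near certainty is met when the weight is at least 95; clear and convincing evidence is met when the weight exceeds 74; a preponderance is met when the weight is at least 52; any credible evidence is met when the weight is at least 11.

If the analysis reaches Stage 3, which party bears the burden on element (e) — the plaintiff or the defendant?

plaintiff

Stage 3's rule assigns the burden to the plaintiff (to clear and convincing evidence).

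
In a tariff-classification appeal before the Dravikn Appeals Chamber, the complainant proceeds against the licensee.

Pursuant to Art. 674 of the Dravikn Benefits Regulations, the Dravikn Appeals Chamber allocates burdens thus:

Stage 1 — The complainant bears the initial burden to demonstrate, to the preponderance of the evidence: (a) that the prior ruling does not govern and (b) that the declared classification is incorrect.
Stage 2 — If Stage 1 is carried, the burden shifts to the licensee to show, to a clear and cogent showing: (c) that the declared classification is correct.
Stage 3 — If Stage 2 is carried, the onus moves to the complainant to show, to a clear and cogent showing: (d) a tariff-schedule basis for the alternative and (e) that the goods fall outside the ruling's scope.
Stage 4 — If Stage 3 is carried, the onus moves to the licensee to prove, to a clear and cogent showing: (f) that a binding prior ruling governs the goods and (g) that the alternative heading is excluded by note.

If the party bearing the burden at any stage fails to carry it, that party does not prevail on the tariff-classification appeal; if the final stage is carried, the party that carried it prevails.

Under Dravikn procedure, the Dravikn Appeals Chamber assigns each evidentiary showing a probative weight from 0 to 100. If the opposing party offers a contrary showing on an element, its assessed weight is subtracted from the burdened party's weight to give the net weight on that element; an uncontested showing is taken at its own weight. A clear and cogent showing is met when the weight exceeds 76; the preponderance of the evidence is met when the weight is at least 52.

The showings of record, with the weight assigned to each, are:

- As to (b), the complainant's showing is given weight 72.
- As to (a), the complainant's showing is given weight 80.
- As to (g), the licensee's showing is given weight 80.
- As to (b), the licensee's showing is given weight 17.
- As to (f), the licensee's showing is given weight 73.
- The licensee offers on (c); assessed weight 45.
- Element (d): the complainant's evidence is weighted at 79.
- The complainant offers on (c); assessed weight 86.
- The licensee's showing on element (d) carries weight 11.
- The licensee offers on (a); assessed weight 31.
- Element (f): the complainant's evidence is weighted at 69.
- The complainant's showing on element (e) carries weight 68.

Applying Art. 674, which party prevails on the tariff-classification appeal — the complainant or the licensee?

licensee

Stage 1 — burden on complainant; standard: the preponderance of the evidence (weight is at least 52).
    (a): 80 − 31 = 49 < 52 [not met]
    (b): 72 − 17 = 55 ≥ 52 [met]
  Stage 1 not carried; the complainant fails its burden.
The licensee prevails.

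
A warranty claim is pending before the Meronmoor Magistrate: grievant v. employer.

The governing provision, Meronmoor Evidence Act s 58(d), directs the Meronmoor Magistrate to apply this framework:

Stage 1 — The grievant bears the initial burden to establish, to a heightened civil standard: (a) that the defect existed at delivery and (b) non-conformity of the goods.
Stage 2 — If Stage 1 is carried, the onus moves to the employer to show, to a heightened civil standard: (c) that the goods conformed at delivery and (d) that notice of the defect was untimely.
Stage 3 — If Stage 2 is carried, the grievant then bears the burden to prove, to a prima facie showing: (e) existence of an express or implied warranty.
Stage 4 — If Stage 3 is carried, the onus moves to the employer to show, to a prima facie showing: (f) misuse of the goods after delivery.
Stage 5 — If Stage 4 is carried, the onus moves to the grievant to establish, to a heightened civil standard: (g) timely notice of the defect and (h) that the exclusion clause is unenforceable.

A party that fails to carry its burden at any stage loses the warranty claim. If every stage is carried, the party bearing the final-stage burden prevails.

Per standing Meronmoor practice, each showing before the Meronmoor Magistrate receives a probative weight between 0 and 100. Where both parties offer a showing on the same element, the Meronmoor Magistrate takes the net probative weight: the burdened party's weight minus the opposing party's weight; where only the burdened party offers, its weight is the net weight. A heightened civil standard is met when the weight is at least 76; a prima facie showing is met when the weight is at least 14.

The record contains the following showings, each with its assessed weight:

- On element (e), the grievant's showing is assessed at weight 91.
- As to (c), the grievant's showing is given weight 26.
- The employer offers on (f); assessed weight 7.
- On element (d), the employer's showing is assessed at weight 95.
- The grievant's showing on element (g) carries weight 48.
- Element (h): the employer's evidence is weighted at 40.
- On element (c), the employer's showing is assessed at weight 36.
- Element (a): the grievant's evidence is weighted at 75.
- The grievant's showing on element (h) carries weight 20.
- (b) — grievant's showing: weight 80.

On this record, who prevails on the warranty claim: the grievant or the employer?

employer

Stage 1 — burden on grievant; standard: a heightened civil standard (weight is at least 76).
    (a): 75 < 76 [not met]
    (b): 80 ≥ 76 [met]
  The grievant does not carry Stage 1.
So the employer prevails.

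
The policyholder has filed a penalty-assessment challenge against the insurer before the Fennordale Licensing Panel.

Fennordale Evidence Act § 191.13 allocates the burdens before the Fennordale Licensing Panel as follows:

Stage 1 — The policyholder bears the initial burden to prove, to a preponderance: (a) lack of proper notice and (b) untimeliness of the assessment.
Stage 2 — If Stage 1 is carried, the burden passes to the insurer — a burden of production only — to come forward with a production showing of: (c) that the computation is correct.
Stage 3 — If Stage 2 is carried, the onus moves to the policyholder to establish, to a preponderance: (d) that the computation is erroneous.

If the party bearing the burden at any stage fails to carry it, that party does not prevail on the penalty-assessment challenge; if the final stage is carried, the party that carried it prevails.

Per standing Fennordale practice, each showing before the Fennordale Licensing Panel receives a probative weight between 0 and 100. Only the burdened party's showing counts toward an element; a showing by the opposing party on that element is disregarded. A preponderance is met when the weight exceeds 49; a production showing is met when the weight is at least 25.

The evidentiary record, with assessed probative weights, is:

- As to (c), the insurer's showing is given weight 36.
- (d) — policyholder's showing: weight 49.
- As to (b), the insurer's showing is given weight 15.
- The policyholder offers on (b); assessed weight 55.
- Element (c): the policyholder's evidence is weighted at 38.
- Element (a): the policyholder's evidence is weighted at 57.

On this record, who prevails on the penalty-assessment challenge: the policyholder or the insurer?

Stage 1 — burden on policyholder; standard: a preponderance (weight exceeds 49).
    (a): 57 > 49 [met]
    (b): 55 (insurer's 15 disregarded) > 49 [met]
  All elements met. The burden passes to the insurer.
Stage 2 — burden on insurer; standard: a production showing (weight is at least 25).
    (c): 36 (policyholder's 38 disregarded) ≥ 25 [met]
  The insurer carries Stage 2; the policyholder now bears the burden.
Stage 3 — burden on policyholder; standard: a preponderance (weight exceeds 49).
    (d): 49 ≤ 49 [not met]
  The policyholder does not carry Stage 3.
The analysis ends at Stage 3; the insurer prevails.

insurer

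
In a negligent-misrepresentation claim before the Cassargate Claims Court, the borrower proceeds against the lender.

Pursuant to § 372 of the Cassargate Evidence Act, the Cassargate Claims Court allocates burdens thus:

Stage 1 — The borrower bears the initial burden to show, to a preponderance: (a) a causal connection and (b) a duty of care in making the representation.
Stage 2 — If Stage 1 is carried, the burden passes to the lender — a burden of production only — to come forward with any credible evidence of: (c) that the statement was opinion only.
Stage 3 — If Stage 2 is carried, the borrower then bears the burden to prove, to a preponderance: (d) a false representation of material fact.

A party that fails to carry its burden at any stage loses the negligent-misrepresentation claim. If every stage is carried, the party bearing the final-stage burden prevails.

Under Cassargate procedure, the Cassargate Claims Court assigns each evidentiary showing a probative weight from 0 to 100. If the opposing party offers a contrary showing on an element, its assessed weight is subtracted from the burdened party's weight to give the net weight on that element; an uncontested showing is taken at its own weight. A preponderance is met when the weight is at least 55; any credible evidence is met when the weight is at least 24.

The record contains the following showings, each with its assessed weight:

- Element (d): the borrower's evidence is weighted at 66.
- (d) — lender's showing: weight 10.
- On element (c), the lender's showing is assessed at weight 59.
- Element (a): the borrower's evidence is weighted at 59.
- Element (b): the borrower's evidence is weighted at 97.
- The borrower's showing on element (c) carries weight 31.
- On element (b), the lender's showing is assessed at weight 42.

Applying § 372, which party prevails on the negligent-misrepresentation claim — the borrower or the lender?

Stage 1 (borrower, a preponderance, weight is at least 55): (a) 59 ≥ 55 — meets; (b) net 97−42=55 ≥ 55 — meets.
  All elements met. The burden passes to the lender.
Stage 2 (lender, any credible evidence, weight is at least 24): (c) net 59−31=28 ≥ 24 — meets.
  Stage 2 carried; the burden shifts to the borrower.
Stage 3 (borrower, a preponderance, weight is at least 55): (d) net 66−10=56 ≥ 55 — meets.
  The borrower carries the last stage.
All stages carried — the borrower prevails.

borrower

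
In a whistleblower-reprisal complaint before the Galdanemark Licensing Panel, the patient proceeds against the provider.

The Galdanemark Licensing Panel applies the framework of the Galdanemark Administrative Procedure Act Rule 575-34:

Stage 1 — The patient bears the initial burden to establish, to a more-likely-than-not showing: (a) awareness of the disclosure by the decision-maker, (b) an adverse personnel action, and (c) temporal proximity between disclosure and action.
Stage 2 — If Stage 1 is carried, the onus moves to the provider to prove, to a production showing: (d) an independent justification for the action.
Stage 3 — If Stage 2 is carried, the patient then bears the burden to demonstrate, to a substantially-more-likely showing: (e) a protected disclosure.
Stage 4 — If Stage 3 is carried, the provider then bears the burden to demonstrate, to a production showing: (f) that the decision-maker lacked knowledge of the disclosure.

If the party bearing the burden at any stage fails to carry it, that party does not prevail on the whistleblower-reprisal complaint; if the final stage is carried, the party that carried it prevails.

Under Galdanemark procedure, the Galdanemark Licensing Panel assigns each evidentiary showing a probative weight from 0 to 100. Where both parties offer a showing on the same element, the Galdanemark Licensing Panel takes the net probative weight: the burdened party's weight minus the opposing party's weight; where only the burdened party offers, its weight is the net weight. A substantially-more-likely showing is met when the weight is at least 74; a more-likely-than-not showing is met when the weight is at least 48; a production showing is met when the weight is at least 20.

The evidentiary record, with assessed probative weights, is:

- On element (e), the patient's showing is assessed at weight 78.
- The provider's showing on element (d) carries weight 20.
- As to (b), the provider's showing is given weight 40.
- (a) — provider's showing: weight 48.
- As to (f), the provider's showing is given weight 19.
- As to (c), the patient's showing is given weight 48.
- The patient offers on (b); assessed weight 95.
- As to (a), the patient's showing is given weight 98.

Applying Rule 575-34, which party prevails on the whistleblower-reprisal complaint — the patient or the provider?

Stage 1 (patient, a more-likely-than-not showing, weight is at least 48): (a) net 98−48=50 ≥ 48 — meets; (b) net 95−40=55 ≥ 48 — meets; (c) 48 ≥ 48 — meets.
  All elements met. The burden passes to the provider.
Stage 2 (provider, a production showing, weight is at least 20): (d) 20 ≥ 20 — meets.
  Stage 2 carried; the burden shifts to the patient.
Stage 3 (patient, a substantially-more-likely showing, weight is at least 74): (e) 78 ≥ 74 — meets.
  The patient carries Stage 3; the provider now bears the burden.
Stage 4 (provider, a production showing, weight is at least 20): (f) 19 < 20 — fails.
  Not every element is met, so the provider fails to carry Stage 4.
So the patient prevails.

patient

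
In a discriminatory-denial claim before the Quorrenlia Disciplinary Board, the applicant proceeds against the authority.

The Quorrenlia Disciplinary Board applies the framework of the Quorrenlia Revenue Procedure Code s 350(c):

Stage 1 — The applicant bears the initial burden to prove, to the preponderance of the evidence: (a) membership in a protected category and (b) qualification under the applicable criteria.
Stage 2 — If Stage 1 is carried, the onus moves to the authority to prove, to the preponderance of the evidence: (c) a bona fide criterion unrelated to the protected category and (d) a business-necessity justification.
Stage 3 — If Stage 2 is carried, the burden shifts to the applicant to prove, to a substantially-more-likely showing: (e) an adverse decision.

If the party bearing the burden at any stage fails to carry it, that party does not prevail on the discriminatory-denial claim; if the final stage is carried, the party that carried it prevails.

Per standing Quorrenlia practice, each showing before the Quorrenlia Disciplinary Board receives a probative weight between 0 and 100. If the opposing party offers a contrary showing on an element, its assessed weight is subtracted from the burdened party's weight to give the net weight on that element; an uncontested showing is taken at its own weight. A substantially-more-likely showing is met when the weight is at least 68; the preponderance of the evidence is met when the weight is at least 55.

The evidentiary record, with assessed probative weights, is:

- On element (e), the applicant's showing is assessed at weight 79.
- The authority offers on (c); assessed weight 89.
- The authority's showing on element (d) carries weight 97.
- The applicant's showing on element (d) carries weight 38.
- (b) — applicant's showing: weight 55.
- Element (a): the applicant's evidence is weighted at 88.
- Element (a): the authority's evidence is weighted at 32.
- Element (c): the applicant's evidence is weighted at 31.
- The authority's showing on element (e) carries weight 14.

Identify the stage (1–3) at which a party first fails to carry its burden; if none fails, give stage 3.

Stage 1 — burden on applicant; standard: the preponderance of the evidence (weight is at least 55).
    (a): 88 − 32 = 56 ≥ 55 [met]
    (b): 55 ≥ 55 [met]
  Stage 1 is satisfied; the onus moves to the authority.
Stage 2 — burden on authority; standard: the preponderance of the evidence (weight is at least 55).
    (c): 89 − 31 = 58 ≥ 55 [met]
    (d): 97 − 38 = 59 ≥ 55 [met]
  All elements met. The burden passes to the applicant.
Stage 3 — burden on applicant; standard: a substantially-more-likely showing (weight is at least 68).
    (e): 79 − 14 = 65 < 68 [not met]
  Stage 3 not carried; the applicant fails its burden.
The analysis ends at Stage 3; the authority prevails.

stage 3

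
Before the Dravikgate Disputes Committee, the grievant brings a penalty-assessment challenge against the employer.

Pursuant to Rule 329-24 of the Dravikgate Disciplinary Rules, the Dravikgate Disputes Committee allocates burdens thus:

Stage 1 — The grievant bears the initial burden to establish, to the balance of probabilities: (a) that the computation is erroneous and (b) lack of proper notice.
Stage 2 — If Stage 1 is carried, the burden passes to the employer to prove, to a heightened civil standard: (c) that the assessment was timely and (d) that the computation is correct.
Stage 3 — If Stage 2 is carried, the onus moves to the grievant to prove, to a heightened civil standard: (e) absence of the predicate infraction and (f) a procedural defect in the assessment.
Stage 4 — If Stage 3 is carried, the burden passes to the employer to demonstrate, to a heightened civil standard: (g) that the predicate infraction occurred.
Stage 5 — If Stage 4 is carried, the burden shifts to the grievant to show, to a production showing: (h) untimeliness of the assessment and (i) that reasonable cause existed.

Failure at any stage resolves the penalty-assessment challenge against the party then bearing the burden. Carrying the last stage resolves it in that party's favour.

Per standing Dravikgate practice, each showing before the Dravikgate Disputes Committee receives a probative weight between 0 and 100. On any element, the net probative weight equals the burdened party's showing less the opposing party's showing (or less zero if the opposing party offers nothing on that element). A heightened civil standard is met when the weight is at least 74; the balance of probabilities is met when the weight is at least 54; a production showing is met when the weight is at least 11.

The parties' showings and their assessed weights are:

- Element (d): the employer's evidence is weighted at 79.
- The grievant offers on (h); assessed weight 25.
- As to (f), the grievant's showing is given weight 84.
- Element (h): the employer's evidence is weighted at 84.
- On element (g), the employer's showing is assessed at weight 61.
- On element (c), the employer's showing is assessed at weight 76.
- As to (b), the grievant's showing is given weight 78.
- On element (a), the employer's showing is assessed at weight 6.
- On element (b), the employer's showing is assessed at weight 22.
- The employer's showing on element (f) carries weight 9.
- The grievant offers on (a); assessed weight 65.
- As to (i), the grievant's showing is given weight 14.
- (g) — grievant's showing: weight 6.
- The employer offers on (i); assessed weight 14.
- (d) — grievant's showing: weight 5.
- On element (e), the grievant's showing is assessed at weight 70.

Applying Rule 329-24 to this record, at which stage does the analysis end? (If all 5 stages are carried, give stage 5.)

Stage 1 — burden on grievant; standard: the balance of probabilities (weight is at least 54).
    (a): 65 − 6 = 59 ≥ 54 [met]
    (b): 78 − 22 = 56 ≥ 54 [met]
  The grievant carries Stage 1; the employer now bears the burden.
Stage 2 — burden on employer; standard: a heightened civil standard (weight is at least 74).
    (c): 76 ≥ 74 [met]
    (d): 79 − 5 = 74 ≥ 74 [met]
  The employer carries Stage 2; the grievant now bears the burden.
Stage 3 — burden on grievant; standard: a heightened civil standard (weight is at least 74).
    (e): 70 < 74 [not met]
    (f): 84 − 9 = 75 ≥ 74 [met]
  Stage 3 not carried; the grievant fails its burden.
So the employer prevails.

stage 3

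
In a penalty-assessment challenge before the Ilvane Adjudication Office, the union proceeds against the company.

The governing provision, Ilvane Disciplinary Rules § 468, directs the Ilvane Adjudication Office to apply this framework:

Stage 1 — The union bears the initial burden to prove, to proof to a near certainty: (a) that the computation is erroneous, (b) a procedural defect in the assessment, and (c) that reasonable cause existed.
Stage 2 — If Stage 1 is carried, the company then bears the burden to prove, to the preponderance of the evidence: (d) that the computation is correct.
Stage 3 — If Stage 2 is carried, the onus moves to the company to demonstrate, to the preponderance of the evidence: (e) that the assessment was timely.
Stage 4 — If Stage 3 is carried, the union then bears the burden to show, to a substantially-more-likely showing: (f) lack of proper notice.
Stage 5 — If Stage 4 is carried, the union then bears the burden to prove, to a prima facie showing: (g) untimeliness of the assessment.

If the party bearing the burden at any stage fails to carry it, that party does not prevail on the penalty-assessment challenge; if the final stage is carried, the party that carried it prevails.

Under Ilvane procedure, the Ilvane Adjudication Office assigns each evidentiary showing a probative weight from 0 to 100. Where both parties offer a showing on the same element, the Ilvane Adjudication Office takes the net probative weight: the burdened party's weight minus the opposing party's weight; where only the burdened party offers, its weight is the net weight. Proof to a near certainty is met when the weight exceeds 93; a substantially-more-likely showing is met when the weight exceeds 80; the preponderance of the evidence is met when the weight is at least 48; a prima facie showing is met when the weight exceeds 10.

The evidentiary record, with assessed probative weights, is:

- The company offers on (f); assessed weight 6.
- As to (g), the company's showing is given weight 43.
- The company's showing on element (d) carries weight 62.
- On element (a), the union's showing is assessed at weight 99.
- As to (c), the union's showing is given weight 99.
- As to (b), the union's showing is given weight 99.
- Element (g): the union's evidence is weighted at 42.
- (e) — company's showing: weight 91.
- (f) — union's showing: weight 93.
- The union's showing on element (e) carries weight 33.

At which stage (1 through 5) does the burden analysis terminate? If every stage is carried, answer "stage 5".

Stage 1 (union, proof to a near certainty, weight exceeds 93): (a) 99 > 93 — meets; (b) 99 > 93 — meets; (c) 99 > 93 — meets.
  Stage 1 carried; the burden shifts to the company.
Stage 2 (company, the preponderance of the evidence, weight is at least 48): (d) 62 ≥ 48 — meets.
  All elements met. The company retains the burden for Stage 3.
Stage 3 (company, the preponderance of the evidence, weight is at least 48): (e) net 91−33=58 ≥ 48 — meets.
  All elements met. The burden passes to the union.
Stage 4 (union, a substantially-more-likely showing, weight exceeds 80): (f) net 93−6=87 > 80 — meets.
  All elements met. The union retains the burden for Stage 5.
Stage 5 (union, a prima facie showing, weight exceeds 10): (g) net 42−43=-1 ≤ 10 — fails.
  The union does not carry Stage 5.
So the company prevails.

stage 5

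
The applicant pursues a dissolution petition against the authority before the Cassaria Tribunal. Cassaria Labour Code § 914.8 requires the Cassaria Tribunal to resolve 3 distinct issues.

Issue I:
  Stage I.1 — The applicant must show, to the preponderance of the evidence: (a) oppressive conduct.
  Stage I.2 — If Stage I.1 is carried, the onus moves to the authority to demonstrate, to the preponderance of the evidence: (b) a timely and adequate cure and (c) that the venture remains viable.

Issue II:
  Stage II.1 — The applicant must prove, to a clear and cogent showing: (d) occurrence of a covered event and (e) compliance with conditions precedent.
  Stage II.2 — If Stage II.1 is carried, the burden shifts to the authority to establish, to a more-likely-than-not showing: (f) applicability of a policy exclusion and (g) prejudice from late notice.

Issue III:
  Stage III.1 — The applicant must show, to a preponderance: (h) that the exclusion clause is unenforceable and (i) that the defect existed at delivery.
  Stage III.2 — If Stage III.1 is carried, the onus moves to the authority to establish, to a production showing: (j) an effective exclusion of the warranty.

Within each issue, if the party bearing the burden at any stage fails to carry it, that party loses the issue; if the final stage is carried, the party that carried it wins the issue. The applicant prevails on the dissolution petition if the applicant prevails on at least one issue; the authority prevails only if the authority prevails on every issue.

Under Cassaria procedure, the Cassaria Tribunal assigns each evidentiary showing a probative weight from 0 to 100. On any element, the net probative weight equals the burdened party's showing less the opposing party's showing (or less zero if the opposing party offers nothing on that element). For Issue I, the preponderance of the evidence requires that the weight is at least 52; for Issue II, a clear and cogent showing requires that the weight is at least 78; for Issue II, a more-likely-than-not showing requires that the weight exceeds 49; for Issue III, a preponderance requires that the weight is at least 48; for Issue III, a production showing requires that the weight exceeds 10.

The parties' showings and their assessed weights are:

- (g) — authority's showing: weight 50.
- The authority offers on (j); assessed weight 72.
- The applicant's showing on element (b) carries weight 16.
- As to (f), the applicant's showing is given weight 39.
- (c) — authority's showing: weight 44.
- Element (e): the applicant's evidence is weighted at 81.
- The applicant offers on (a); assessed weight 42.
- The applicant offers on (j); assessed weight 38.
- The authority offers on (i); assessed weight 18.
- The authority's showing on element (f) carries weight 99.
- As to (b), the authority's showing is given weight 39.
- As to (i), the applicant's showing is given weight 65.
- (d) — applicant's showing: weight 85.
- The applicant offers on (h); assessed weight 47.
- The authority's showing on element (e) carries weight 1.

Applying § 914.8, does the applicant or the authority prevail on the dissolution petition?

— Issue I —
Stage I.1 (applicant, the preponderance of the evidence, weight is at least 52): (a) 42 < 52 — fails.
  Not every element is met, so the applicant fails to carry Stage I.1.
The authority prevails on this issue.
— Issue II —
Stage II.1 (applicant, a clear and cogent showing, weight is at least 78): (d) 85 ≥ 78 — meets; (e) net 81−1=80 ≥ 78 — meets.
  The applicant carries Stage II.1; the authority now bears the burden.
Stage II.2 (authority, a more-likely-than-not showing, weight exceeds 49): (f) net 99−39=60 > 49 — meets; (g) 50 > 49 — meets.
  The authority carries the last stage.
Every stage carried; the authority prevails on this issue.
— Issue III —
Stage III.1 (applicant, a preponderance, weight is at least 48): (h) 47 < 48 — fails; (i) net 65−18=47 < 48 — fails.
  The applicant does not carry Stage III.1.
The authority prevails on this issue.
Per-issue: Issue I → authority; Issue II → authority; Issue III → authority. The applicant must prevail on at least one issue; overall, the authority prevails.

authority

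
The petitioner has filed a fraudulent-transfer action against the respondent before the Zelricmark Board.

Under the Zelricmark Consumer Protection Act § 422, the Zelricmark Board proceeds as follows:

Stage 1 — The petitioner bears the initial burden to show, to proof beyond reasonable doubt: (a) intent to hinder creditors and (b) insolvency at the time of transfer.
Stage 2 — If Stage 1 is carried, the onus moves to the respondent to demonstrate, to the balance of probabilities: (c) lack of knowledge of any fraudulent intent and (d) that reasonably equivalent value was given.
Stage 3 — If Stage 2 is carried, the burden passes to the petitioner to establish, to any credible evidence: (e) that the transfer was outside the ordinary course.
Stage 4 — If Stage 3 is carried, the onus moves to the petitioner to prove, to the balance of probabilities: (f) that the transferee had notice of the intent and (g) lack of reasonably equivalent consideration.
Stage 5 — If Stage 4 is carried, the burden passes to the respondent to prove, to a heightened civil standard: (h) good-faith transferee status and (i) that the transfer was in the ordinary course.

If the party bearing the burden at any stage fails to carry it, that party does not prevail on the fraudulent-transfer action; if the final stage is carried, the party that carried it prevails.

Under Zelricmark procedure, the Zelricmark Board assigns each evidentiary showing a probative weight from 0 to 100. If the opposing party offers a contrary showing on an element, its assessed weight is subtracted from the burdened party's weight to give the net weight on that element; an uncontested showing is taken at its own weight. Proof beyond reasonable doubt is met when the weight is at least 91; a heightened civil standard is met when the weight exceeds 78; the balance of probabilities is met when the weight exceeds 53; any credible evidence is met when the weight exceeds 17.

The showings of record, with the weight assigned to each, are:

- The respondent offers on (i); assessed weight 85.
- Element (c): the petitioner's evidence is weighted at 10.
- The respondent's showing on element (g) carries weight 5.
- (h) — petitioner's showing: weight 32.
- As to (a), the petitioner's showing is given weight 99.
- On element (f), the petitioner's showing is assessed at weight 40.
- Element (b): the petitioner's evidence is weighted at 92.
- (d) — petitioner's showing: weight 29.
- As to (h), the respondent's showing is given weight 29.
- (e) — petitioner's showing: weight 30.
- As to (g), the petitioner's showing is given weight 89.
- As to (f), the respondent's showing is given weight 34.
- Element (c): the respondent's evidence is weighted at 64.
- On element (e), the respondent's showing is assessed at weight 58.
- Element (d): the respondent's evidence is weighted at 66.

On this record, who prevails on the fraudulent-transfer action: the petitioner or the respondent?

Stage 1 (petitioner, proof beyond reasonable doubt, weight is at least 91): (a) 99 ≥ 91 — meets; (b) 92 ≥ 91 — meets.
  Stage 1 carried; the burden shifts to the respondent.
Stage 2 (respondent, the balance of probabilities, weight exceeds 53): (c) net 64−10=54 > 53 — meets; (d) net 66−29=37 ≤ 53 — fails.
  The respondent does not carry Stage 2.
The analysis ends at Stage 2; the petitioner prevails.

petitioner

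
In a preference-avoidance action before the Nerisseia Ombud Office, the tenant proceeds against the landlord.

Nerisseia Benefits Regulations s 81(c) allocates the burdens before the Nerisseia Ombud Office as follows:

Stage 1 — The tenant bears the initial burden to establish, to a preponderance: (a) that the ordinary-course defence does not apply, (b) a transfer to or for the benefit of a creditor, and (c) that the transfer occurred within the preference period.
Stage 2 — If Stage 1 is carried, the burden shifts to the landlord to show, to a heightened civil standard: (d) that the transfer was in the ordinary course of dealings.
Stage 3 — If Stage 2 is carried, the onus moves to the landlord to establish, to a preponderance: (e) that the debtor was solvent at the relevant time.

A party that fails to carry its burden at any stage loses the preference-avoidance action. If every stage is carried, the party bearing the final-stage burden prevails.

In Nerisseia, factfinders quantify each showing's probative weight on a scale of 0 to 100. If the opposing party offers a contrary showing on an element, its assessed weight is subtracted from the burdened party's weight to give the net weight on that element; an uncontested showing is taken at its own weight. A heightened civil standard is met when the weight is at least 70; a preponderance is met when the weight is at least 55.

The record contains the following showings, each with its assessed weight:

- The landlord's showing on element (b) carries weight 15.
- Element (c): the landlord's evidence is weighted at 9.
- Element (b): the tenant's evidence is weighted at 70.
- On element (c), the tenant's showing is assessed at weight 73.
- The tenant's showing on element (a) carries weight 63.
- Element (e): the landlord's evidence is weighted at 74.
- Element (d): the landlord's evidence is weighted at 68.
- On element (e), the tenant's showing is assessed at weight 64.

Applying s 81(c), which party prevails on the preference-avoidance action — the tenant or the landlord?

tenant

Stage 1 (tenant, a preponderance, weight is at least 55): (a) 63 ≥ 55 — meets; (b) net 70−15=55 ≥ 55 — meets; (c) net 73−9=64 ≥ 55 — meets.
  All elements met. The burden passes to the landlord.
Stage 2 (landlord, a heightened civil standard, weight is at least 70): (d) 68 < 70 — fails.
  The landlord does not carry Stage 2.
The tenant prevails.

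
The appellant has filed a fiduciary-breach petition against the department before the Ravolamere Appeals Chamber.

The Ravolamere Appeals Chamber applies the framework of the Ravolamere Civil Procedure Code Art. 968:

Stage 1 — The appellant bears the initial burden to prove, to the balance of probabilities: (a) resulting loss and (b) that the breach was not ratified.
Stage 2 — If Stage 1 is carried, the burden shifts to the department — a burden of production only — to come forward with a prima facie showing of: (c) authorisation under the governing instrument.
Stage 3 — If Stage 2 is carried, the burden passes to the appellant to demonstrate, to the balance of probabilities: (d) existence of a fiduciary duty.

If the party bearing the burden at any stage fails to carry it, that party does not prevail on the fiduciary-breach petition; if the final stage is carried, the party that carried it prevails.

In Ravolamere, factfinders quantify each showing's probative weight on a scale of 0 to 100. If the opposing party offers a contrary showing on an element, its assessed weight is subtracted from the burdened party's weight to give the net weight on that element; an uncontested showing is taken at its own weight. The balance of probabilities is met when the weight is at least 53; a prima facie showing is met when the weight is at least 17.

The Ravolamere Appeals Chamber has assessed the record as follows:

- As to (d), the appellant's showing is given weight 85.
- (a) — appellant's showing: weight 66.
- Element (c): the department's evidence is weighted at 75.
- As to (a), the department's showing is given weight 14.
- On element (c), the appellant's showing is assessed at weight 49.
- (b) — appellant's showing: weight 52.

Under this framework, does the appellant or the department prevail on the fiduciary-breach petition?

department

Stage 1 (appellant, the balance of probabilities, weight is at least 53): (a) net 66−14=52 < 53 — fails; (b) 52 < 53 — fails.
  Stage 1 not carried; the appellant fails its burden.
So the department prevails.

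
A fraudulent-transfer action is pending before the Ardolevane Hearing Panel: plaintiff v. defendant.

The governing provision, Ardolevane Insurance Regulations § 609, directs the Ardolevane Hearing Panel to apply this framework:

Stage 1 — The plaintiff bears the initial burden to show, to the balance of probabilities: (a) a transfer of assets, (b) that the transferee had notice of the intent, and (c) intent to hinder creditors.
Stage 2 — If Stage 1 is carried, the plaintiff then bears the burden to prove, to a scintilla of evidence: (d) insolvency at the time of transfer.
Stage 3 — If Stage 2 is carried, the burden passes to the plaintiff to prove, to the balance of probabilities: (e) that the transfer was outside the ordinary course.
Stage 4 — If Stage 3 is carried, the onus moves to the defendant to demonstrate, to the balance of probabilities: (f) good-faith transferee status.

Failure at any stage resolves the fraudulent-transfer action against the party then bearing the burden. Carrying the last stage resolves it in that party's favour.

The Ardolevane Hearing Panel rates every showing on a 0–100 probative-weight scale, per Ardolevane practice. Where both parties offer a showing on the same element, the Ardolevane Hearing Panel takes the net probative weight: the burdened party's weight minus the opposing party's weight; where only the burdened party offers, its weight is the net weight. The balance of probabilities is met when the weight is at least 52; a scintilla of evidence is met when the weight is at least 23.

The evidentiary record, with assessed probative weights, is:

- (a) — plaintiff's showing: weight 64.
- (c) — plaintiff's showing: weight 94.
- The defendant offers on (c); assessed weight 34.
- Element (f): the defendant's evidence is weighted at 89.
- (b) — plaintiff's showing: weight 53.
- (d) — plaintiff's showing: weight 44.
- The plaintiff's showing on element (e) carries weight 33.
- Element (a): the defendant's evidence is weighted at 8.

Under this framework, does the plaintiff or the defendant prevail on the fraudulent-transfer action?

Stage 1 — burden on plaintiff; standard: the balance of probabilities (weight is at least 52).
    (a): 64 − 8 = 56 ≥ 52 [met]
    (b): 53 ≥ 52 [met]
    (c): 94 − 34 = 60 ≥ 52 [met]
  Stage 1 carried; the burden remains with the plaintiff.
Stage 2 — burden on plaintiff; standard: a scintilla of evidence (weight is at least 23).
    (d): 44 ≥ 23 [met]
  Stage 2 is satisfied; the plaintiff continues to bear the burden.
Stage 3 — burden on plaintiff; standard: the balance of probabilities (weight is at least 52).
    (e): 33 < 52 [not met]
  The plaintiff does not carry Stage 3.
The analysis ends at Stage 3; the defendant prevails.

defendant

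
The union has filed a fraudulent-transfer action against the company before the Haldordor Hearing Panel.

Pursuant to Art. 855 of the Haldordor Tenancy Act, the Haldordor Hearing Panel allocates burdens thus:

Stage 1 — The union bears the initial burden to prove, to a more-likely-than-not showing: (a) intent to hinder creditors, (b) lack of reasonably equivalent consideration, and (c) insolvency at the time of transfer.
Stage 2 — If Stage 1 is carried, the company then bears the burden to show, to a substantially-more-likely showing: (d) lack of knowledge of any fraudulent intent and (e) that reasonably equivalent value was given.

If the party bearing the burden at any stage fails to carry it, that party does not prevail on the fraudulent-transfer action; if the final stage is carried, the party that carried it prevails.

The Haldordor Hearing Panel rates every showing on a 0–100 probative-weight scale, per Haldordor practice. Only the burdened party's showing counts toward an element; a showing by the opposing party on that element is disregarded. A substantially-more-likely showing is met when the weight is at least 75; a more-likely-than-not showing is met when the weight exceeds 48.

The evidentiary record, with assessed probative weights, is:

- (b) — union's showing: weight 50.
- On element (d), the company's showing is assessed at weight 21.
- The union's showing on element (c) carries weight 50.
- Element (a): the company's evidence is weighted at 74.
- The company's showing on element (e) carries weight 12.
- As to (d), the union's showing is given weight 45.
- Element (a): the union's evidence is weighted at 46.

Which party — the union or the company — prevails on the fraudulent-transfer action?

company

Stage 1 — burden on union; standard: a more-likely-than-not showing (weight exceeds 48).
    (a): 46 (company's 74 disregarded) ≤ 48 [not met]
    (b): 50 > 48 [met]
    (c): 50 > 48 [met]
  Stage 1 not carried; the union fails its burden.
The company prevails.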